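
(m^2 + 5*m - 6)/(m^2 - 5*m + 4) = (m + 6)/(m - 4)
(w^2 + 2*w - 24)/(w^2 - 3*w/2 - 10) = 2*(w + 6)/(2*w + 5)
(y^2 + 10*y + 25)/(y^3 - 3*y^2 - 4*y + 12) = (y^2 + 10*y + 25)/(y^3 - 3*y^2 - 4*y + 12)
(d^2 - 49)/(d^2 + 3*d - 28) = (d - 7)/(d - 4)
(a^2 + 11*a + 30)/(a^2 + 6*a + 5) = (a + 6)/(a + 1)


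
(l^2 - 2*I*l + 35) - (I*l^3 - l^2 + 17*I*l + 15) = -I*l^3 + 2*l^2 - 19*I*l + 20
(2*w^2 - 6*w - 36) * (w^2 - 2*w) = 2*w^4 - 10*w^3 - 24*w^2 + 72*w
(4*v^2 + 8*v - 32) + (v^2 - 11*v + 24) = 5*v^2 - 3*v - 8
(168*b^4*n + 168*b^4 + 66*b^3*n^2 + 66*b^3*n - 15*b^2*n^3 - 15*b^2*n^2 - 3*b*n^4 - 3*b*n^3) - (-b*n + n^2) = 168*b^4*n + 168*b^4 + 66*b^3*n^2 + 66*b^3*n - 15*b^2*n^3 - 15*b^2*n^2 - 3*b*n^4 - 3*b*n^3 + b*n - n^2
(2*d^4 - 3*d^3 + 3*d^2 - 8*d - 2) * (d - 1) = 2*d^5 - 5*d^4 + 6*d^3 - 11*d^2 + 6*d + 2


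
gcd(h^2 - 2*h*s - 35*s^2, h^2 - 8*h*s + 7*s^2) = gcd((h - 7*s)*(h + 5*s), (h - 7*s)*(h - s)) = -h + 7*s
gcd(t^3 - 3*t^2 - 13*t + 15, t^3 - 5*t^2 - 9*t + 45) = t^2 - 2*t - 15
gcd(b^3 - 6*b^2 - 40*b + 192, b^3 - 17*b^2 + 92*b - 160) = b^2 - 12*b + 32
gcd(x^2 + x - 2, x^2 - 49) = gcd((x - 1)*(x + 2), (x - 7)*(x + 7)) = 1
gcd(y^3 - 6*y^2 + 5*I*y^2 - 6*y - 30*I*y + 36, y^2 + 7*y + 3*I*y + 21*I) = y + 3*I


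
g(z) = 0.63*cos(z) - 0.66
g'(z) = -0.63*sin(z)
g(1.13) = -0.39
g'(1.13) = -0.57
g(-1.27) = -0.47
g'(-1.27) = 0.60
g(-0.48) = -0.10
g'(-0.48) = 0.29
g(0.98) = -0.31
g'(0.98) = -0.52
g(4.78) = -0.62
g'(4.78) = 0.63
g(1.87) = -0.85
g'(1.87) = -0.60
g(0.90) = -0.27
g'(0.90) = -0.49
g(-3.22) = -1.29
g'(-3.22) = -0.05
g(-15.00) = -1.14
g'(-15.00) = 0.41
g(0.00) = -0.03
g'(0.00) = 0.00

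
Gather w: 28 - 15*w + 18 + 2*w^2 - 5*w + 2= 2*w^2 - 20*w + 48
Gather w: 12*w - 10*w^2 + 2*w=-10*w^2 + 14*w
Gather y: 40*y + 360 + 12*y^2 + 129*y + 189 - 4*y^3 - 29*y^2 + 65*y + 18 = -4*y^3 - 17*y^2 + 234*y + 567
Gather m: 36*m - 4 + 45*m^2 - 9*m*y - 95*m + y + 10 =45*m^2 + m*(-9*y - 59) + y + 6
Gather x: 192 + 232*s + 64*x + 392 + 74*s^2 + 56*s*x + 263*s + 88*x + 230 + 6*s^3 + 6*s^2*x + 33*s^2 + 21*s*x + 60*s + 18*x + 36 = 6*s^3 + 107*s^2 + 555*s + x*(6*s^2 + 77*s + 170) + 850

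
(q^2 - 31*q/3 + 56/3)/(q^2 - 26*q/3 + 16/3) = (3*q - 7)/(3*q - 2)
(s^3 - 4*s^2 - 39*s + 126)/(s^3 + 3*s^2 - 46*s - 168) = (s - 3)/(s + 4)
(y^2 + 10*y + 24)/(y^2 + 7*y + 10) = (y^2 + 10*y + 24)/(y^2 + 7*y + 10)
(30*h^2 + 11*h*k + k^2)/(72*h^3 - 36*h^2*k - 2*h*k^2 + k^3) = (5*h + k)/(12*h^2 - 8*h*k + k^2)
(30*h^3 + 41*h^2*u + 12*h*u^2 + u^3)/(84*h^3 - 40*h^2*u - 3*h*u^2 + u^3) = (5*h^2 + 6*h*u + u^2)/(14*h^2 - 9*h*u + u^2)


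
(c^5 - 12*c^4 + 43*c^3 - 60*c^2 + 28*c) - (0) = c^5 - 12*c^4 + 43*c^3 - 60*c^2 + 28*c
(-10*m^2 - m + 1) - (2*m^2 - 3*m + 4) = -12*m^2 + 2*m - 3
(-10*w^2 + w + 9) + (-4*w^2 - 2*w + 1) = -14*w^2 - w + 10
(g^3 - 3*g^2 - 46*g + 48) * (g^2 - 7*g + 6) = g^5 - 10*g^4 - 19*g^3 + 352*g^2 - 612*g + 288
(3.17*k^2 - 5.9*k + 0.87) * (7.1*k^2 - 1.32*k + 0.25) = 22.507*k^4 - 46.0744*k^3 + 14.7575*k^2 - 2.6234*k + 0.2175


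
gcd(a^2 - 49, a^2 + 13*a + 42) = a + 7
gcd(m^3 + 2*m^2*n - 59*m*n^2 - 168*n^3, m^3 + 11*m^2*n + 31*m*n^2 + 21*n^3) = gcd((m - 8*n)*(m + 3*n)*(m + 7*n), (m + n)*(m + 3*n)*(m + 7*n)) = m^2 + 10*m*n + 21*n^2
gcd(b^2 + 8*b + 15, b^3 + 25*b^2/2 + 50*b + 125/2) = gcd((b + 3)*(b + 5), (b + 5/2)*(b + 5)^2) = b + 5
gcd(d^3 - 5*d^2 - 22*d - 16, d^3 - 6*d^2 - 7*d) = d + 1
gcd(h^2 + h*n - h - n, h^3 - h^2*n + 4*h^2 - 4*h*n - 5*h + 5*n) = h - 1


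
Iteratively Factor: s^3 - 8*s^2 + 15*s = (s)*(s^2 - 8*s + 15) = s*(s - 3)*(s - 5)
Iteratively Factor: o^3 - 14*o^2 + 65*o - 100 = (o - 5)*(o^2 - 9*o + 20) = (o - 5)*(o - 4)*(o - 5)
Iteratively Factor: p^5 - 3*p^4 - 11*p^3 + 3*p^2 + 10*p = (p + 2)*(p^4 - 5*p^3 - p^2 + 5*p) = (p - 5)*(p + 2)*(p^3 - p) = (p - 5)*(p - 1)*(p + 2)*(p^2 + p) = p*(p - 5)*(p - 1)*(p + 2)*(p + 1)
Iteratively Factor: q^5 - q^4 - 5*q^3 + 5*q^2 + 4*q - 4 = (q - 1)*(q^4 - 5*q^2 + 4) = (q - 1)*(q + 2)*(q^3 - 2*q^2 - q + 2) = (q - 1)^2*(q + 2)*(q^2 - q - 2) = (q - 1)^2*(q + 1)*(q + 2)*(q - 2)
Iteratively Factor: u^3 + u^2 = (u)*(u^2 + u) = u^2*(u + 1)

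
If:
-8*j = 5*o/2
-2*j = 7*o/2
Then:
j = 0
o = 0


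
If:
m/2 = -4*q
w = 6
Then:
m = -8*q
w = 6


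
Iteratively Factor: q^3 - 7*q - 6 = (q + 1)*(q^2 - q - 6) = (q - 3)*(q + 1)*(q + 2)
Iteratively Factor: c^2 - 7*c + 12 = (c - 4)*(c - 3)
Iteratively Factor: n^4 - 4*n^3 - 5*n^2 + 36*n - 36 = (n - 3)*(n^3 - n^2 - 8*n + 12) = (n - 3)*(n + 3)*(n^2 - 4*n + 4) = (n - 3)*(n - 2)*(n + 3)*(n - 2)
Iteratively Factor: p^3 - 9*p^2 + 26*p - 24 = (p - 4)*(p^2 - 5*p + 6) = (p - 4)*(p - 3)*(p - 2)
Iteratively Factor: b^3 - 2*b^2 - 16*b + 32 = (b - 2)*(b^2 - 16) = (b - 2)*(b + 4)*(b - 4)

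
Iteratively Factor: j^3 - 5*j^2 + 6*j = (j - 3)*(j^2 - 2*j) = (j - 3)*(j - 2)*(j)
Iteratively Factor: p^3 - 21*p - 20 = (p - 5)*(p^2 + 5*p + 4) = (p - 5)*(p + 4)*(p + 1)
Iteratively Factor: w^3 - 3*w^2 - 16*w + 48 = (w - 3)*(w^2 - 16) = (w - 3)*(w + 4)*(w - 4)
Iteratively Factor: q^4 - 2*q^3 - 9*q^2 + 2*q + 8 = (q - 1)*(q^3 - q^2 - 10*q - 8) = (q - 1)*(q + 1)*(q^2 - 2*q - 8) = (q - 4)*(q - 1)*(q + 1)*(q + 2)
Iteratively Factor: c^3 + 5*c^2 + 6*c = (c + 2)*(c^2 + 3*c) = c*(c + 2)*(c + 3)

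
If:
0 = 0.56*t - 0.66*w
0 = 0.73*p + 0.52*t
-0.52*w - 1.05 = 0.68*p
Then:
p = -17.32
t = 24.32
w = 20.64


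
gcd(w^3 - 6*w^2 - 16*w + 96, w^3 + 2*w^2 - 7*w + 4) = w + 4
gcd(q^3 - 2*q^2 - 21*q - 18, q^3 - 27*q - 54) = q^2 - 3*q - 18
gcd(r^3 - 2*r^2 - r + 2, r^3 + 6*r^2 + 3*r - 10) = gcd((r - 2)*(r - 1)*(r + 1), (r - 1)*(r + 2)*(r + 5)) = r - 1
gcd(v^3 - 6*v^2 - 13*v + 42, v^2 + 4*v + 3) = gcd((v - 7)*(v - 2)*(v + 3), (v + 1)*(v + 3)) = v + 3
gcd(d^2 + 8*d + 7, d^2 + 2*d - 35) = d + 7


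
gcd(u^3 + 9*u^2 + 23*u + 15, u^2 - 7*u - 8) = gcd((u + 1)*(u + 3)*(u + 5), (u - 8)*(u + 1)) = u + 1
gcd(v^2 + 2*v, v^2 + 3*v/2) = v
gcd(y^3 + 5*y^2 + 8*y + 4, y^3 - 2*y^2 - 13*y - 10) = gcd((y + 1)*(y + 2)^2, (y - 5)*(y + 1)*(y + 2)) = y^2 + 3*y + 2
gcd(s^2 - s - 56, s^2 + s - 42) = s + 7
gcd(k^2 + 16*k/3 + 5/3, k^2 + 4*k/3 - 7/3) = 1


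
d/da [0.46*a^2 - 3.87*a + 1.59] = 0.92*a - 3.87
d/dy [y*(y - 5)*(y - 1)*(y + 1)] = 4*y^3 - 15*y^2 - 2*y + 5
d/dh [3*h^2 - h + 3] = 6*h - 1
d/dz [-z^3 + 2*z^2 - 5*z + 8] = -3*z^2 + 4*z - 5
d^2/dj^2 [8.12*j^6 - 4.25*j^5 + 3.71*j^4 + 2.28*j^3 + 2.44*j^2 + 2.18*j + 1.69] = 243.6*j^4 - 85.0*j^3 + 44.52*j^2 + 13.68*j + 4.88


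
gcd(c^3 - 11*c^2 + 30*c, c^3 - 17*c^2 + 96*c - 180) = c^2 - 11*c + 30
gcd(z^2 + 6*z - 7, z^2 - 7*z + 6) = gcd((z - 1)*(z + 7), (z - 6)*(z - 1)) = z - 1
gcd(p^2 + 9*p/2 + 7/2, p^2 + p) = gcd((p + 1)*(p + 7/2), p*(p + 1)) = p + 1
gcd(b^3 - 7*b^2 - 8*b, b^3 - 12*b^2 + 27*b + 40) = b^2 - 7*b - 8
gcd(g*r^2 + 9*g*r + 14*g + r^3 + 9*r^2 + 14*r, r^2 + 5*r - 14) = r + 7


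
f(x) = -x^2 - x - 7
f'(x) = -2*x - 1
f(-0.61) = -6.76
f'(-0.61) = 0.22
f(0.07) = -7.07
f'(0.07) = -1.14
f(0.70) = -8.19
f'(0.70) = -2.40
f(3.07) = -19.49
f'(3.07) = -7.14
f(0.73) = -8.26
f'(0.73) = -2.46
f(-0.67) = -6.78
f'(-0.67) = 0.34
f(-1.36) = -7.49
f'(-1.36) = 1.72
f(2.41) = -15.22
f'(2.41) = -5.82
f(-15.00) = -217.00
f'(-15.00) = 29.00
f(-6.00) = -37.00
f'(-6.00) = 11.00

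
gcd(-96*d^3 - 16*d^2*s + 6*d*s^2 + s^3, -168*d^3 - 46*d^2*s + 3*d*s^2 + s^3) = 24*d^2 + 10*d*s + s^2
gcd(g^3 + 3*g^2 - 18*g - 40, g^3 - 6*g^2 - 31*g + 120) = g + 5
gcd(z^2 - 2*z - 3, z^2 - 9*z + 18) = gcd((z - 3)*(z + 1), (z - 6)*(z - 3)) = z - 3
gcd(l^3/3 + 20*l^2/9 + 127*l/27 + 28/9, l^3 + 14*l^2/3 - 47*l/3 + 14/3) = 1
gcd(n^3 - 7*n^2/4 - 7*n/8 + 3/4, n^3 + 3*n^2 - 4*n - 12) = n - 2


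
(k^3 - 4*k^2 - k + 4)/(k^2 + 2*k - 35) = (k^3 - 4*k^2 - k + 4)/(k^2 + 2*k - 35)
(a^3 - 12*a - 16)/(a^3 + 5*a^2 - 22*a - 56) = (a + 2)/(a + 7)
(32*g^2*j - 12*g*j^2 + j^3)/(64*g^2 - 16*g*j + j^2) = j*(4*g - j)/(8*g - j)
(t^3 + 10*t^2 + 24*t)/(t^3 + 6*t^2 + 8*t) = (t + 6)/(t + 2)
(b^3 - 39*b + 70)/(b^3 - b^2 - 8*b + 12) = (b^2 + 2*b - 35)/(b^2 + b - 6)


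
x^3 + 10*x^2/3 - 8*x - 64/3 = (x - 8/3)*(x + 2)*(x + 4)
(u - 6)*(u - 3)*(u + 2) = u^3 - 7*u^2 + 36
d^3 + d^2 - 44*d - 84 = (d - 7)*(d + 2)*(d + 6)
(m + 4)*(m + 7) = m^2 + 11*m + 28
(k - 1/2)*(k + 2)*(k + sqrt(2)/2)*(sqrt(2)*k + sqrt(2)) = sqrt(2)*k^4 + k^3 + 5*sqrt(2)*k^3/2 + sqrt(2)*k^2/2 + 5*k^2/2 - sqrt(2)*k + k/2 - 1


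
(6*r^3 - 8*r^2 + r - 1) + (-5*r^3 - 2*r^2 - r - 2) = r^3 - 10*r^2 - 3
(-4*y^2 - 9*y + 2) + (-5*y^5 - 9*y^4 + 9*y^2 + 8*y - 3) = -5*y^5 - 9*y^4 + 5*y^2 - y - 1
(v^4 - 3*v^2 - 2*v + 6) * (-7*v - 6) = -7*v^5 - 6*v^4 + 21*v^3 + 32*v^2 - 30*v - 36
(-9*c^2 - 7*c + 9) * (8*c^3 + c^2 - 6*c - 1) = -72*c^5 - 65*c^4 + 119*c^3 + 60*c^2 - 47*c - 9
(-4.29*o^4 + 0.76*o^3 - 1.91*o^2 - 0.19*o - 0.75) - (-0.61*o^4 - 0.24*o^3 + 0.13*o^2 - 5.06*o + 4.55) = -3.68*o^4 + 1.0*o^3 - 2.04*o^2 + 4.87*o - 5.3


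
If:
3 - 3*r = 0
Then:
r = 1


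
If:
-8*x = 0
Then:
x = 0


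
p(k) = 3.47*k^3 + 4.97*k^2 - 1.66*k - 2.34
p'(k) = 10.41*k^2 + 9.94*k - 1.66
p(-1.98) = -6.50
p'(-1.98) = 19.47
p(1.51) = 18.43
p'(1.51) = 37.09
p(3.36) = 179.82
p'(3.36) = 149.26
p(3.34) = 176.85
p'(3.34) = 147.67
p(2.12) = 49.54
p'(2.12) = 66.20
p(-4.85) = -273.25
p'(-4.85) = 195.00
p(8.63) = 2583.78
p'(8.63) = 859.43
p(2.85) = 113.63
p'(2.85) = 111.22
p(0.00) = -2.34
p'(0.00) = -1.66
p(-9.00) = -2114.46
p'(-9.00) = 752.09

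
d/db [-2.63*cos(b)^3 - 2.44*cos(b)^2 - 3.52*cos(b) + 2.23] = (7.89*cos(b)^2 + 4.88*cos(b) + 3.52)*sin(b)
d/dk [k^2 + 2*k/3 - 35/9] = 2*k + 2/3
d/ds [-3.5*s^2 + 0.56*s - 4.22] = 0.56 - 7.0*s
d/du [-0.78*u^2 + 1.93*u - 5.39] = 1.93 - 1.56*u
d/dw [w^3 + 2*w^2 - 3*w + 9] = 3*w^2 + 4*w - 3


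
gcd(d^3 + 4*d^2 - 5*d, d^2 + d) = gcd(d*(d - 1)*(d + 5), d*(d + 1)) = d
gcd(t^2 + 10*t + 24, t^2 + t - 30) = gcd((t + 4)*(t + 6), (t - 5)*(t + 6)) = t + 6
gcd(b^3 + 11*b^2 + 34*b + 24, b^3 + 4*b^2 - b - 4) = b^2 + 5*b + 4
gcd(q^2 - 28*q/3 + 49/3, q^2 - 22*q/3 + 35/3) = q - 7/3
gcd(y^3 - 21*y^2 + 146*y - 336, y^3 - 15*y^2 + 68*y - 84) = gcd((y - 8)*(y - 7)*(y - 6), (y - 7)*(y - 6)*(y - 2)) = y^2 - 13*y + 42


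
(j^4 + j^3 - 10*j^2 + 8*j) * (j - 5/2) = j^5 - 3*j^4/2 - 25*j^3/2 + 33*j^2 - 20*j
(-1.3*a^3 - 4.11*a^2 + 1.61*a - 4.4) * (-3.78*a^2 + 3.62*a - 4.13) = 4.914*a^5 + 10.8298*a^4 - 15.595*a^3 + 39.4345*a^2 - 22.5773*a + 18.172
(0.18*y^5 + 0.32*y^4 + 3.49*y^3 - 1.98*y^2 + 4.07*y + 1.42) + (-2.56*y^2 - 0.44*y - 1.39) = 0.18*y^5 + 0.32*y^4 + 3.49*y^3 - 4.54*y^2 + 3.63*y + 0.03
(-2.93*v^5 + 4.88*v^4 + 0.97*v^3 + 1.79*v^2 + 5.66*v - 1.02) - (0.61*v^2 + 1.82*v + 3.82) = -2.93*v^5 + 4.88*v^4 + 0.97*v^3 + 1.18*v^2 + 3.84*v - 4.84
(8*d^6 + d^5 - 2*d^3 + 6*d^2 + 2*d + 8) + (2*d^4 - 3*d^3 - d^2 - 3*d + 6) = 8*d^6 + d^5 + 2*d^4 - 5*d^3 + 5*d^2 - d + 14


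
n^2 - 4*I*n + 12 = (n - 6*I)*(n + 2*I)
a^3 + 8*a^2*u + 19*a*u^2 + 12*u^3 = (a + u)*(a + 3*u)*(a + 4*u)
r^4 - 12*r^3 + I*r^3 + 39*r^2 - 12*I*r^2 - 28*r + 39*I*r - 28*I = (r - 7)*(r - 4)*(r - 1)*(r + I)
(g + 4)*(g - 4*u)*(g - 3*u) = g^3 - 7*g^2*u + 4*g^2 + 12*g*u^2 - 28*g*u + 48*u^2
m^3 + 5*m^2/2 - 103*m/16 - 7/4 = (m - 7/4)*(m + 1/4)*(m + 4)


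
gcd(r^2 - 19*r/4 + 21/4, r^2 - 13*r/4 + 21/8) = r - 7/4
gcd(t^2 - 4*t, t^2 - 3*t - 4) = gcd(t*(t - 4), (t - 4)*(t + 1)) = t - 4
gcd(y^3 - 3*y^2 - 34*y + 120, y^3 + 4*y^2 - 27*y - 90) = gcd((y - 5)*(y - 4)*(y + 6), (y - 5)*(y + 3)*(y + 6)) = y^2 + y - 30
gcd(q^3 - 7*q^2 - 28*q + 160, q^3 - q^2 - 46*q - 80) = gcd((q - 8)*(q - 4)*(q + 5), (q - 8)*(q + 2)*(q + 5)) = q^2 - 3*q - 40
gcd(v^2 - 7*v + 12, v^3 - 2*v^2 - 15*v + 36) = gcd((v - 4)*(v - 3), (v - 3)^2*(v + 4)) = v - 3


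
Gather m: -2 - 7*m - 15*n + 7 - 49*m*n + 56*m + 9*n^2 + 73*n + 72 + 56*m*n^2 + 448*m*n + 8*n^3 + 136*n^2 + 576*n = m*(56*n^2 + 399*n + 49) + 8*n^3 + 145*n^2 + 634*n + 77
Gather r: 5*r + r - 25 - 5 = 6*r - 30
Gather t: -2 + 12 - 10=0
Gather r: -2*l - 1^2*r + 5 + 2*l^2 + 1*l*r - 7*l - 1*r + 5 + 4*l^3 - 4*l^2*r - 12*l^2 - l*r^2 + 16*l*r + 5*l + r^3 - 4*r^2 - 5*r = 4*l^3 - 10*l^2 - 4*l + r^3 + r^2*(-l - 4) + r*(-4*l^2 + 17*l - 7) + 10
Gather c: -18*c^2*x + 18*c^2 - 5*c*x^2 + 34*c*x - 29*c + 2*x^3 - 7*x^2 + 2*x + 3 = c^2*(18 - 18*x) + c*(-5*x^2 + 34*x - 29) + 2*x^3 - 7*x^2 + 2*x + 3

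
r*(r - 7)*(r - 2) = r^3 - 9*r^2 + 14*r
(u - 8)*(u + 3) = u^2 - 5*u - 24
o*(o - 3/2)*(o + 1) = o^3 - o^2/2 - 3*o/2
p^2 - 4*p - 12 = (p - 6)*(p + 2)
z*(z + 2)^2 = z^3 + 4*z^2 + 4*z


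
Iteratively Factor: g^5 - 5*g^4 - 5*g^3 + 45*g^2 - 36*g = (g + 3)*(g^4 - 8*g^3 + 19*g^2 - 12*g) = (g - 1)*(g + 3)*(g^3 - 7*g^2 + 12*g) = (g - 3)*(g - 1)*(g + 3)*(g^2 - 4*g) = g*(g - 3)*(g - 1)*(g + 3)*(g - 4)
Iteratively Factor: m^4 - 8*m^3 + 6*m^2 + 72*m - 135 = (m + 3)*(m^3 - 11*m^2 + 39*m - 45) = (m - 5)*(m + 3)*(m^2 - 6*m + 9) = (m - 5)*(m - 3)*(m + 3)*(m - 3)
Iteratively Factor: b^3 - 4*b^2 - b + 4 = (b - 4)*(b^2 - 1) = (b - 4)*(b + 1)*(b - 1)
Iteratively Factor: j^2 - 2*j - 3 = (j + 1)*(j - 3)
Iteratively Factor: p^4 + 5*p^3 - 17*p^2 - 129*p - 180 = (p + 3)*(p^3 + 2*p^2 - 23*p - 60) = (p - 5)*(p + 3)*(p^2 + 7*p + 12) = (p - 5)*(p + 3)*(p + 4)*(p + 3)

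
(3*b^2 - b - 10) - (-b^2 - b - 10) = 4*b^2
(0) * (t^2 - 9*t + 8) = 0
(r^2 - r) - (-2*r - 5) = r^2 + r + 5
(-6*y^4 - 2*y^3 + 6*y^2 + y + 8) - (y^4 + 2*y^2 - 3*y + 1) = -7*y^4 - 2*y^3 + 4*y^2 + 4*y + 7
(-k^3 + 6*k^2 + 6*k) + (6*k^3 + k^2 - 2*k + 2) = 5*k^3 + 7*k^2 + 4*k + 2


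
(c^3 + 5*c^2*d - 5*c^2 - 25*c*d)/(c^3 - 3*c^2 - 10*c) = (c + 5*d)/(c + 2)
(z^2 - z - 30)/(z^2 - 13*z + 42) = (z + 5)/(z - 7)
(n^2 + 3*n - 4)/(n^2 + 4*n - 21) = (n^2 + 3*n - 4)/(n^2 + 4*n - 21)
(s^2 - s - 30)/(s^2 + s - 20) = (s - 6)/(s - 4)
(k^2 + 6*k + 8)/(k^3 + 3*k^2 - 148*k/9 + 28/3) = 9*(k^2 + 6*k + 8)/(9*k^3 + 27*k^2 - 148*k + 84)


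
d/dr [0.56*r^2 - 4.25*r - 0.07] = 1.12*r - 4.25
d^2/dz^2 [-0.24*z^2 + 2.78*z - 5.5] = -0.480000000000000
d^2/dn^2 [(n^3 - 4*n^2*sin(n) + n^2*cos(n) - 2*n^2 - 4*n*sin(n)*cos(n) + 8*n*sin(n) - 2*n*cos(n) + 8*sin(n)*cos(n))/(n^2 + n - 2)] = (4*n^6*sin(n) - n^6*cos(n) + 8*n^5*sin(2*n) - 34*n^4*sin(n) - 17*n^4*cos(n) + 8*n^4*cos(2*n) + 34*n^3*sin(n) - 60*n^3*sin(2*n) - 24*n^3*cos(2*n) + 10*n^3 + 12*n^2*sin(n) + 40*n^2*sin(2*n) + 48*n^2*cos(n) - 48*n^2*cos(2*n) - 36*n^2 + 40*n*sin(n) + 96*n*sin(2*n) - 112*n*cos(n) + 64*n*cos(2*n) + 24*n + 16*sin(n) - 48*sin(2*n) + 64*cos(n) - 16)/(n^6 + 3*n^5 - 3*n^4 - 11*n^3 + 6*n^2 + 12*n - 8)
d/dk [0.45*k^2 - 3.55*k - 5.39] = 0.9*k - 3.55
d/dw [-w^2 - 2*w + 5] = -2*w - 2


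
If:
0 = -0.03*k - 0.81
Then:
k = -27.00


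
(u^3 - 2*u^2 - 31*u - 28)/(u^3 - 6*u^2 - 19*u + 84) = (u + 1)/(u - 3)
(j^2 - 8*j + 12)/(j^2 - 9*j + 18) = (j - 2)/(j - 3)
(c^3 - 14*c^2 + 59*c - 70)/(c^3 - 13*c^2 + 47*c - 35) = (c - 2)/(c - 1)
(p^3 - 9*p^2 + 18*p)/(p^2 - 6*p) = p - 3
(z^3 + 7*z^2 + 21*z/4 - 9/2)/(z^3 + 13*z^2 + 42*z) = (z^2 + z - 3/4)/(z*(z + 7))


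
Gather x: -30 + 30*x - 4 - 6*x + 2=24*x - 32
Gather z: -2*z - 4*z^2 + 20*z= -4*z^2 + 18*z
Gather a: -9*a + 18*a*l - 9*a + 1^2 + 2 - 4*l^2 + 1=a*(18*l - 18) - 4*l^2 + 4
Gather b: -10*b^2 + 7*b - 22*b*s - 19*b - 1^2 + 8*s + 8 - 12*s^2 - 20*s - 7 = -10*b^2 + b*(-22*s - 12) - 12*s^2 - 12*s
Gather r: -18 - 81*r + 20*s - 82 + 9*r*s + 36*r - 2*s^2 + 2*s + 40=r*(9*s - 45) - 2*s^2 + 22*s - 60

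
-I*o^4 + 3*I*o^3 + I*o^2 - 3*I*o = o*(o - 3)*(o - 1)*(-I*o - I)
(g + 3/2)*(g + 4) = g^2 + 11*g/2 + 6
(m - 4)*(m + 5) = m^2 + m - 20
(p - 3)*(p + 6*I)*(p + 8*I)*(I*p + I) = I*p^4 - 14*p^3 - 2*I*p^3 + 28*p^2 - 51*I*p^2 + 42*p + 96*I*p + 144*I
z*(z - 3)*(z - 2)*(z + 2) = z^4 - 3*z^3 - 4*z^2 + 12*z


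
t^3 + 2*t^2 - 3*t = t*(t - 1)*(t + 3)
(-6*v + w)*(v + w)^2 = -6*v^3 - 11*v^2*w - 4*v*w^2 + w^3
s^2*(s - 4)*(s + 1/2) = s^4 - 7*s^3/2 - 2*s^2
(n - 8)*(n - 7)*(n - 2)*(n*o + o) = n^4*o - 16*n^3*o + 69*n^2*o - 26*n*o - 112*o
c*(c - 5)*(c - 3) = c^3 - 8*c^2 + 15*c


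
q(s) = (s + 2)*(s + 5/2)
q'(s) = 2*s + 9/2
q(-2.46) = -0.02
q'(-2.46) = -0.42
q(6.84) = 82.57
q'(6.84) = 18.18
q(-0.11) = 4.52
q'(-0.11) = 4.28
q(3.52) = 33.23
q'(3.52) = 11.54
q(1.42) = 13.41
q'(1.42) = 7.34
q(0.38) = 6.85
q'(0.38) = 5.26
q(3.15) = 29.10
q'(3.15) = 10.80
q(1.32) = 12.68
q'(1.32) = 7.14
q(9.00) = 126.50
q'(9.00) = 22.50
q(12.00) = 203.00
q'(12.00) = 28.50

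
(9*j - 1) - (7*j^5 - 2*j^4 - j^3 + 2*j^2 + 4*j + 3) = -7*j^5 + 2*j^4 + j^3 - 2*j^2 + 5*j - 4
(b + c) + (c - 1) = b + 2*c - 1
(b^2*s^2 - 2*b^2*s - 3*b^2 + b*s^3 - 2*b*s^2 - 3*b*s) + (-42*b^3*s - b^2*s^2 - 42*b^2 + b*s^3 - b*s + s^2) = -42*b^3*s - 2*b^2*s - 45*b^2 + 2*b*s^3 - 2*b*s^2 - 4*b*s + s^2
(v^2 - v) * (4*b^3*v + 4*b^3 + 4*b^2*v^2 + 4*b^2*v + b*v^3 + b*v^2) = 4*b^3*v^3 - 4*b^3*v + 4*b^2*v^4 - 4*b^2*v^2 + b*v^5 - b*v^3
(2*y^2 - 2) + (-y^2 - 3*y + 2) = y^2 - 3*y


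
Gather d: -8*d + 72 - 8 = 64 - 8*d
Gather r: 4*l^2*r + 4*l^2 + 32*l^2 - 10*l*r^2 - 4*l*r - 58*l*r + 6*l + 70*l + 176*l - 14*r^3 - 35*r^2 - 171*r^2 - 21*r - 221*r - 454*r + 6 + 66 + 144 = 36*l^2 + 252*l - 14*r^3 + r^2*(-10*l - 206) + r*(4*l^2 - 62*l - 696) + 216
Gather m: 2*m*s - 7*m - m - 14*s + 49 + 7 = m*(2*s - 8) - 14*s + 56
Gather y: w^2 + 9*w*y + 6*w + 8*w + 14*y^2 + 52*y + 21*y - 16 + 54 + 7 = w^2 + 14*w + 14*y^2 + y*(9*w + 73) + 45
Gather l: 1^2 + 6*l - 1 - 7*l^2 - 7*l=-7*l^2 - l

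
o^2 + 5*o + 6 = (o + 2)*(o + 3)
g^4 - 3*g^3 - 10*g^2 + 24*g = g*(g - 4)*(g - 2)*(g + 3)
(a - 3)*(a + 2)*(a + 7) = a^3 + 6*a^2 - 13*a - 42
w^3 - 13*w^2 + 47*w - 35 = (w - 7)*(w - 5)*(w - 1)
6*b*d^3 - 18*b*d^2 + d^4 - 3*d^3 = d^2*(6*b + d)*(d - 3)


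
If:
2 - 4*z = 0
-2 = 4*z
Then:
No Solution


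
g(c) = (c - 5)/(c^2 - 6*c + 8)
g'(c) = (6 - 2*c)*(c - 5)/(c^2 - 6*c + 8)^2 + 1/(c^2 - 6*c + 8)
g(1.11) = -1.51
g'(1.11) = -1.83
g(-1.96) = -0.29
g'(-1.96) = -0.08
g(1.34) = -2.08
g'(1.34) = -3.37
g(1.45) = -2.53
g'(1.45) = -4.88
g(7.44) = 0.13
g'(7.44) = -0.01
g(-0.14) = -0.58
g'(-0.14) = -0.30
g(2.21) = 7.42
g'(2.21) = -33.86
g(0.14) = -0.68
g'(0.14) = -0.40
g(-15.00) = -0.06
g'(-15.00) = 0.00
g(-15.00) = -0.06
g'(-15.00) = 0.00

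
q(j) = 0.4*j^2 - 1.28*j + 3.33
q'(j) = 0.8*j - 1.28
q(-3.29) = 11.87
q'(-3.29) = -3.91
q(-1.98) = 7.43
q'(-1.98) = -2.86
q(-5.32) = 21.46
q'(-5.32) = -5.54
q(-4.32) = 16.32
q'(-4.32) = -4.74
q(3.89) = 4.40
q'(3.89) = 1.83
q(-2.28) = 8.33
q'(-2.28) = -3.10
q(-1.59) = 6.38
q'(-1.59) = -2.55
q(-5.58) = 22.93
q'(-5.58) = -5.74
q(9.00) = 24.21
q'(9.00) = 5.92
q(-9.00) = 47.25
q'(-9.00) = -8.48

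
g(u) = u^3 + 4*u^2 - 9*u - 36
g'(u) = 3*u^2 + 8*u - 9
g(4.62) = 106.41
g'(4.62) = 91.99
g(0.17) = -37.41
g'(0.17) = -7.55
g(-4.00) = 0.00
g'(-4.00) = 7.00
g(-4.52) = -5.94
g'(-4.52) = 16.13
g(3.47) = 22.72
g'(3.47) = 54.88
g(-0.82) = -26.48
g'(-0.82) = -13.54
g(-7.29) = -145.23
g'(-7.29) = 92.11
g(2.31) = -23.12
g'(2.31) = 25.49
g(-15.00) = -2376.00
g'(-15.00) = 546.00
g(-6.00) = -54.00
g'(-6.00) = 51.00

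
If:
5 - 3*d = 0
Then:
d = 5/3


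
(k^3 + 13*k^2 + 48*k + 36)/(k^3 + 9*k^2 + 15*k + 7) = (k^2 + 12*k + 36)/(k^2 + 8*k + 7)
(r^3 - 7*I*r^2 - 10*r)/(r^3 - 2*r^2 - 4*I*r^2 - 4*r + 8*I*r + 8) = r*(r - 5*I)/(r^2 - 2*r*(1 + I) + 4*I)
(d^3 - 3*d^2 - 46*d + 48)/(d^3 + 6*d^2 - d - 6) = (d - 8)/(d + 1)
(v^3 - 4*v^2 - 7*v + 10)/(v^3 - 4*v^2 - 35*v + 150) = (v^2 + v - 2)/(v^2 + v - 30)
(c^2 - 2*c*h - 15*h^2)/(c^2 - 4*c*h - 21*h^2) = (c - 5*h)/(c - 7*h)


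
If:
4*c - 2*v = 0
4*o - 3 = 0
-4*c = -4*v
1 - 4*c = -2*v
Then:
No Solution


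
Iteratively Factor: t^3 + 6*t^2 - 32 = (t + 4)*(t^2 + 2*t - 8) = (t - 2)*(t + 4)*(t + 4)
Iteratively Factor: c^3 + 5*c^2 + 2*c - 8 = (c + 2)*(c^2 + 3*c - 4) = (c - 1)*(c + 2)*(c + 4)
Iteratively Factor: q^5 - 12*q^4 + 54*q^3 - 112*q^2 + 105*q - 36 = (q - 4)*(q^4 - 8*q^3 + 22*q^2 - 24*q + 9) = (q - 4)*(q - 3)*(q^3 - 5*q^2 + 7*q - 3) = (q - 4)*(q - 3)*(q - 1)*(q^2 - 4*q + 3) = (q - 4)*(q - 3)^2*(q - 1)*(q - 1)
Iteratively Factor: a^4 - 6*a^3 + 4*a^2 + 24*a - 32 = (a + 2)*(a^3 - 8*a^2 + 20*a - 16) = (a - 4)*(a + 2)*(a^2 - 4*a + 4) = (a - 4)*(a - 2)*(a + 2)*(a - 2)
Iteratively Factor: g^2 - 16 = (g - 4)*(g + 4)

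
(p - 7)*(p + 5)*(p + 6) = p^3 + 4*p^2 - 47*p - 210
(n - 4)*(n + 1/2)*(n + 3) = n^3 - n^2/2 - 25*n/2 - 6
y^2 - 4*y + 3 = (y - 3)*(y - 1)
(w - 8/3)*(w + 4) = w^2 + 4*w/3 - 32/3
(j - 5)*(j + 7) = j^2 + 2*j - 35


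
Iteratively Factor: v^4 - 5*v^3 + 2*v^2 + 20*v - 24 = (v - 2)*(v^3 - 3*v^2 - 4*v + 12) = (v - 3)*(v - 2)*(v^2 - 4) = (v - 3)*(v - 2)*(v + 2)*(v - 2)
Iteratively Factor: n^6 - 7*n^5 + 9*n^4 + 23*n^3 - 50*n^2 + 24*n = (n - 3)*(n^5 - 4*n^4 - 3*n^3 + 14*n^2 - 8*n) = (n - 3)*(n - 1)*(n^4 - 3*n^3 - 6*n^2 + 8*n) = (n - 3)*(n - 1)^2*(n^3 - 2*n^2 - 8*n) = n*(n - 3)*(n - 1)^2*(n^2 - 2*n - 8) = n*(n - 4)*(n - 3)*(n - 1)^2*(n + 2)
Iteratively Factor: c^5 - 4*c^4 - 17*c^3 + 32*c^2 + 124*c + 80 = (c - 4)*(c^4 - 17*c^2 - 36*c - 20) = (c - 4)*(c + 2)*(c^3 - 2*c^2 - 13*c - 10) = (c - 4)*(c + 1)*(c + 2)*(c^2 - 3*c - 10) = (c - 5)*(c - 4)*(c + 1)*(c + 2)*(c + 2)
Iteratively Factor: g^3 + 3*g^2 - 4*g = (g)*(g^2 + 3*g - 4) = g*(g - 1)*(g + 4)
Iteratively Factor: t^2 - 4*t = (t)*(t - 4)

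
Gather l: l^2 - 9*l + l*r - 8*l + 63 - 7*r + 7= l^2 + l*(r - 17) - 7*r + 70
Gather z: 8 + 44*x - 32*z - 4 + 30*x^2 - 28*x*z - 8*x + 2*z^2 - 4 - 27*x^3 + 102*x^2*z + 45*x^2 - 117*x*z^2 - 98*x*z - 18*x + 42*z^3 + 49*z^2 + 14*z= -27*x^3 + 75*x^2 + 18*x + 42*z^3 + z^2*(51 - 117*x) + z*(102*x^2 - 126*x - 18)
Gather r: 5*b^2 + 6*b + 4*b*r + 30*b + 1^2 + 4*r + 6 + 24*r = 5*b^2 + 36*b + r*(4*b + 28) + 7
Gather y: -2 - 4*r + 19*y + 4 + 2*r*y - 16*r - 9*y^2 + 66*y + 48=-20*r - 9*y^2 + y*(2*r + 85) + 50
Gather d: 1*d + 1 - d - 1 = 0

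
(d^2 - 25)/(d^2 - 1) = (d^2 - 25)/(d^2 - 1)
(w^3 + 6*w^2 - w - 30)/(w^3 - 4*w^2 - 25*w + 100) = (w^2 + w - 6)/(w^2 - 9*w + 20)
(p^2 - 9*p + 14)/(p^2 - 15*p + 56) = (p - 2)/(p - 8)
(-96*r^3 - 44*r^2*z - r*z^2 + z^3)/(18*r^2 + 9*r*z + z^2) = (-32*r^2 - 4*r*z + z^2)/(6*r + z)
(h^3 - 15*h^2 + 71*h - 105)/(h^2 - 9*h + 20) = (h^2 - 10*h + 21)/(h - 4)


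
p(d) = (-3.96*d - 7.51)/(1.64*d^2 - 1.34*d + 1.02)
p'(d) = (1.34 - 3.28*d)*(-3.96*d - 7.51)/(1.64*d^2 - 1.34*d + 1.02)^2 - 3.96/(1.64*d^2 - 1.34*d + 1.02)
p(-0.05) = -6.70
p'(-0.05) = -12.87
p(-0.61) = -2.08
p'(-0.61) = -4.46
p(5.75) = -0.64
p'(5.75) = 0.15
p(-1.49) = -0.24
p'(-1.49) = -0.82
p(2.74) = -1.90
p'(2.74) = 1.09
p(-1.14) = -0.64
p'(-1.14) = -1.54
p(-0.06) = -6.57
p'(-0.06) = -12.71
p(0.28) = -11.14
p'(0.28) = -11.20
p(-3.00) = 0.22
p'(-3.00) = -0.08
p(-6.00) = 0.24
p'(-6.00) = 0.02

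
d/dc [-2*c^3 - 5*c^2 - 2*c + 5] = -6*c^2 - 10*c - 2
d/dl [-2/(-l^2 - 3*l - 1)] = 2*(-2*l - 3)/(l^2 + 3*l + 1)^2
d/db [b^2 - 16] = 2*b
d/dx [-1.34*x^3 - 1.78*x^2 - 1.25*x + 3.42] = -4.02*x^2 - 3.56*x - 1.25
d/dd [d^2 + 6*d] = 2*d + 6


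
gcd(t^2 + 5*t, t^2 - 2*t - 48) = 1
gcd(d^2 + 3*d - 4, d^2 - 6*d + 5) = d - 1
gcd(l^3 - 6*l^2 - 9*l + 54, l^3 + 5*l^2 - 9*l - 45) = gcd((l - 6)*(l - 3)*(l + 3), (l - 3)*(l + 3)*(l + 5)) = l^2 - 9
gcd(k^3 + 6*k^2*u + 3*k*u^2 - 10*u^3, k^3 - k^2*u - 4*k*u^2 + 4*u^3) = -k^2 - k*u + 2*u^2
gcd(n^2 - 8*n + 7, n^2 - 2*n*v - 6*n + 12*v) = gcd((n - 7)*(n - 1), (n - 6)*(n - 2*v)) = 1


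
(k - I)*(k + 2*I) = k^2 + I*k + 2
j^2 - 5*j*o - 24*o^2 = (j - 8*o)*(j + 3*o)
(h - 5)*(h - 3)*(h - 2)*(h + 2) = h^4 - 8*h^3 + 11*h^2 + 32*h - 60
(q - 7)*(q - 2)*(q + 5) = q^3 - 4*q^2 - 31*q + 70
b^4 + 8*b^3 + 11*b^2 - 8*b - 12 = (b - 1)*(b + 1)*(b + 2)*(b + 6)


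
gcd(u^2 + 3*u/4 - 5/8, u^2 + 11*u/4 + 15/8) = u + 5/4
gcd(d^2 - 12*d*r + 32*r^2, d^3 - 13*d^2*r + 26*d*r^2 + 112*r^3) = -d + 8*r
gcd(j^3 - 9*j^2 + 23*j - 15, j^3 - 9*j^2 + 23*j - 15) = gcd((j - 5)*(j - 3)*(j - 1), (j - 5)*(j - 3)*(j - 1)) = j^3 - 9*j^2 + 23*j - 15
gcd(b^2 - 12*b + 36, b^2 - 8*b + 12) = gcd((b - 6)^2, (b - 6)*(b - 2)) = b - 6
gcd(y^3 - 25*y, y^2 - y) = y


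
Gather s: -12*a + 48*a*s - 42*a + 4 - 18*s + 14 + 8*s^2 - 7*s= -54*a + 8*s^2 + s*(48*a - 25) + 18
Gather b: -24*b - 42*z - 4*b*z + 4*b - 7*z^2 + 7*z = b*(-4*z - 20) - 7*z^2 - 35*z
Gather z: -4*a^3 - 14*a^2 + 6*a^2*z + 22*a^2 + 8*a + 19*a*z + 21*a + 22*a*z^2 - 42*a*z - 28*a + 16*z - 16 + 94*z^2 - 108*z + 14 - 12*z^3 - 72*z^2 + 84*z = -4*a^3 + 8*a^2 + a - 12*z^3 + z^2*(22*a + 22) + z*(6*a^2 - 23*a - 8) - 2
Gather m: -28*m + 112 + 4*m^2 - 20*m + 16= 4*m^2 - 48*m + 128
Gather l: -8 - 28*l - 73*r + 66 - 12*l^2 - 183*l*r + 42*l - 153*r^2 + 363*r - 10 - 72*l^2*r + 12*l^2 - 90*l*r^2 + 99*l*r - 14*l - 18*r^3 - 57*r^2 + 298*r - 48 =-72*l^2*r + l*(-90*r^2 - 84*r) - 18*r^3 - 210*r^2 + 588*r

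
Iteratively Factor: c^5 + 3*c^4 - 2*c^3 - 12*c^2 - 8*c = (c)*(c^4 + 3*c^3 - 2*c^2 - 12*c - 8) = c*(c + 1)*(c^3 + 2*c^2 - 4*c - 8) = c*(c + 1)*(c + 2)*(c^2 - 4) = c*(c + 1)*(c + 2)^2*(c - 2)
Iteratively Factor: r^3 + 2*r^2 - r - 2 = (r - 1)*(r^2 + 3*r + 2) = (r - 1)*(r + 2)*(r + 1)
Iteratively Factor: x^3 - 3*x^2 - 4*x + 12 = (x - 2)*(x^2 - x - 6) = (x - 2)*(x + 2)*(x - 3)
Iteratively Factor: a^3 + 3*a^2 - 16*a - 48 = (a - 4)*(a^2 + 7*a + 12) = (a - 4)*(a + 4)*(a + 3)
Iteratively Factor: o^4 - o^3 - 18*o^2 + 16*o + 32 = (o - 2)*(o^3 + o^2 - 16*o - 16) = (o - 4)*(o - 2)*(o^2 + 5*o + 4) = (o - 4)*(o - 2)*(o + 1)*(o + 4)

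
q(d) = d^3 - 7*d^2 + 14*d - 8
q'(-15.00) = 899.00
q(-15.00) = -5168.00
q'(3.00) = -1.00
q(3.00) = -2.00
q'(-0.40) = 20.08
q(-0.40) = -14.78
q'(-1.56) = 43.14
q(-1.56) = -50.67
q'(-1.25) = 36.19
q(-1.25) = -38.39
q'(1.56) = -0.54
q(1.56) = 0.60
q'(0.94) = 3.49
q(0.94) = -0.19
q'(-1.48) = 41.29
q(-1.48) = -47.29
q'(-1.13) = 33.65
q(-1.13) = -34.20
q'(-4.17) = 124.55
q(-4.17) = -260.61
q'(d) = 3*d^2 - 14*d + 14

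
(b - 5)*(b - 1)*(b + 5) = b^3 - b^2 - 25*b + 25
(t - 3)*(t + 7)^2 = t^3 + 11*t^2 + 7*t - 147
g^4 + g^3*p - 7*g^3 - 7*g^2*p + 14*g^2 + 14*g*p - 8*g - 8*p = (g - 4)*(g - 2)*(g - 1)*(g + p)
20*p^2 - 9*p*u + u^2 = (-5*p + u)*(-4*p + u)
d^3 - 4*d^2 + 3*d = d*(d - 3)*(d - 1)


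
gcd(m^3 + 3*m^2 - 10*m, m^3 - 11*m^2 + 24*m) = m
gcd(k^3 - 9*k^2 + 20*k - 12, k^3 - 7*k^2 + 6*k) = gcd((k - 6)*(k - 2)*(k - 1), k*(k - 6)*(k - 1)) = k^2 - 7*k + 6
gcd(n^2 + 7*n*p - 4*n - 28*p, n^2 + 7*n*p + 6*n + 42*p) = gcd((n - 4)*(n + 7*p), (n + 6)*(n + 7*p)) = n + 7*p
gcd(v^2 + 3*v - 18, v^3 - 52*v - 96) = v + 6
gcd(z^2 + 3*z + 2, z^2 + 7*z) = 1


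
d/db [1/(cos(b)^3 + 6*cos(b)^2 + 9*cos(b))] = 3*(sin(b)/cos(b)^2 + tan(b))/(cos(b) + 3)^3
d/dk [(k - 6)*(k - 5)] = 2*k - 11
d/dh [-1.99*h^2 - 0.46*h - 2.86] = -3.98*h - 0.46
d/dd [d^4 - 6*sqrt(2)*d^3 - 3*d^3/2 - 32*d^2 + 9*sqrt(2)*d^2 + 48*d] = 4*d^3 - 18*sqrt(2)*d^2 - 9*d^2/2 - 64*d + 18*sqrt(2)*d + 48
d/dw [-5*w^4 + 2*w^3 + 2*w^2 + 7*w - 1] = -20*w^3 + 6*w^2 + 4*w + 7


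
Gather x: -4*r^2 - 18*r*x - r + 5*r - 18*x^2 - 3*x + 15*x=-4*r^2 + 4*r - 18*x^2 + x*(12 - 18*r)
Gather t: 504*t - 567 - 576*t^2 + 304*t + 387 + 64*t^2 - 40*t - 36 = -512*t^2 + 768*t - 216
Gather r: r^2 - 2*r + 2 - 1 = r^2 - 2*r + 1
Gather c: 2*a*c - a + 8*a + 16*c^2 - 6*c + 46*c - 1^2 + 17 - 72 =7*a + 16*c^2 + c*(2*a + 40) - 56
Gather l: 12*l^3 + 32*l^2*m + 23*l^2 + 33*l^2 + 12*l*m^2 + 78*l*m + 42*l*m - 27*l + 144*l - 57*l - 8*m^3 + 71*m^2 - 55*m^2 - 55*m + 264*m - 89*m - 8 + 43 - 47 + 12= 12*l^3 + l^2*(32*m + 56) + l*(12*m^2 + 120*m + 60) - 8*m^3 + 16*m^2 + 120*m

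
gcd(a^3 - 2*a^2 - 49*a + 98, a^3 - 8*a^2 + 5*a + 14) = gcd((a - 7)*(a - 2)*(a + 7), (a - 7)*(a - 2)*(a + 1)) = a^2 - 9*a + 14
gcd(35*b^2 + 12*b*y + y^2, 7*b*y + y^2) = 7*b + y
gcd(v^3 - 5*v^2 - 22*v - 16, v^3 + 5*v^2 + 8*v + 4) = v^2 + 3*v + 2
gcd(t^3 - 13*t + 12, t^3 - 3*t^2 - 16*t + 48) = t^2 + t - 12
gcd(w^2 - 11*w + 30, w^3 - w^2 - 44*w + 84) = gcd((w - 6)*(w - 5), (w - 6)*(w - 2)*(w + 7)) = w - 6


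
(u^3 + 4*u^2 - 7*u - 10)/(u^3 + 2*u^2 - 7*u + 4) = (u^3 + 4*u^2 - 7*u - 10)/(u^3 + 2*u^2 - 7*u + 4)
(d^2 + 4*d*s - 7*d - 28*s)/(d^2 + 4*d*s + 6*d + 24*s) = (d - 7)/(d + 6)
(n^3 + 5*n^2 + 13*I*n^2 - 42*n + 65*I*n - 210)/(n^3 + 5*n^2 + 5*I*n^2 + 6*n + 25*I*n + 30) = (n + 7*I)/(n - I)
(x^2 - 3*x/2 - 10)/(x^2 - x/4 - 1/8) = 4*(-2*x^2 + 3*x + 20)/(-8*x^2 + 2*x + 1)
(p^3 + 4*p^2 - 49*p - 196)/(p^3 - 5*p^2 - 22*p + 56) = (p + 7)/(p - 2)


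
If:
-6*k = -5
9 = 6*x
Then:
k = 5/6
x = 3/2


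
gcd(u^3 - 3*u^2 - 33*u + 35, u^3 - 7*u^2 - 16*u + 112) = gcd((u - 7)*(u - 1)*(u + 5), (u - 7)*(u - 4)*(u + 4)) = u - 7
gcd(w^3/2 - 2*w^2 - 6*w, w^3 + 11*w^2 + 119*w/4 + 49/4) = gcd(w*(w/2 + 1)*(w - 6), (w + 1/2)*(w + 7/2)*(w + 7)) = 1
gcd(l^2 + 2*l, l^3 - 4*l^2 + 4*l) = l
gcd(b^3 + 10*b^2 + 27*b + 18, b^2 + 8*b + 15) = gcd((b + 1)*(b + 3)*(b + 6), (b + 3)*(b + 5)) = b + 3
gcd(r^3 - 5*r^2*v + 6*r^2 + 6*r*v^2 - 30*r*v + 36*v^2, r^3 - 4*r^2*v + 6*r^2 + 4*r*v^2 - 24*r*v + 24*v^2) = r^2 - 2*r*v + 6*r - 12*v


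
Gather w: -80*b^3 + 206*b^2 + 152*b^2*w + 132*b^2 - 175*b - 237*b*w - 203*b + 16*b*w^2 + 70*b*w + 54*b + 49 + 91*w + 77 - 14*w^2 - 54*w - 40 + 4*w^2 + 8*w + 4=-80*b^3 + 338*b^2 - 324*b + w^2*(16*b - 10) + w*(152*b^2 - 167*b + 45) + 90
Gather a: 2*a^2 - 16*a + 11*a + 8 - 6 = 2*a^2 - 5*a + 2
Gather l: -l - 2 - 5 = -l - 7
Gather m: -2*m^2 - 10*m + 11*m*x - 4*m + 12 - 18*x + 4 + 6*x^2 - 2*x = -2*m^2 + m*(11*x - 14) + 6*x^2 - 20*x + 16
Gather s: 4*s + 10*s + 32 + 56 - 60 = 14*s + 28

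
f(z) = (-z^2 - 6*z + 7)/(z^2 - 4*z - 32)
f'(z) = (4 - 2*z)*(-z^2 - 6*z + 7)/(z^2 - 4*z - 32)^2 + (-2*z - 6)/(z^2 - 4*z - 32)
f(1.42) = 0.10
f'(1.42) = 0.24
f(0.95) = -0.01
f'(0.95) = 0.23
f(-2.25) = -0.86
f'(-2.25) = 0.49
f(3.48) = 0.77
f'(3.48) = 0.45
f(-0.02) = -0.22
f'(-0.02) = 0.21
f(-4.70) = 1.47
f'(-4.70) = 2.61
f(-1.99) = -0.75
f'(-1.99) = 0.40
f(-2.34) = -0.91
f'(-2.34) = 0.54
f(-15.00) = -0.51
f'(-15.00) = 0.03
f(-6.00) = 0.25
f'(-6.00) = 0.36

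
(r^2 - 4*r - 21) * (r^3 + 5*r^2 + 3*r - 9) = r^5 + r^4 - 38*r^3 - 126*r^2 - 27*r + 189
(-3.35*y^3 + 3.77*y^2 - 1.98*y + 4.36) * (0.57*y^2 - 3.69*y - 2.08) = -1.9095*y^5 + 14.5104*y^4 - 8.0719*y^3 + 1.9498*y^2 - 11.97*y - 9.0688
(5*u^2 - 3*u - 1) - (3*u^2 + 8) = 2*u^2 - 3*u - 9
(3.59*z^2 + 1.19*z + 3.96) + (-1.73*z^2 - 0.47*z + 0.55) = 1.86*z^2 + 0.72*z + 4.51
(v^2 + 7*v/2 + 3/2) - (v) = v^2 + 5*v/2 + 3/2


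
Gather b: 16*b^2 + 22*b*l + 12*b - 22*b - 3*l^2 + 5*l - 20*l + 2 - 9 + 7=16*b^2 + b*(22*l - 10) - 3*l^2 - 15*l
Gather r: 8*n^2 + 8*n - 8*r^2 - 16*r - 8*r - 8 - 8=8*n^2 + 8*n - 8*r^2 - 24*r - 16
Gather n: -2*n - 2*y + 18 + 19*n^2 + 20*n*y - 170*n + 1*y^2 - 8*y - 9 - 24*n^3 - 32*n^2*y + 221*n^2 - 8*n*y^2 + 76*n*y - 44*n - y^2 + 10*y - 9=-24*n^3 + n^2*(240 - 32*y) + n*(-8*y^2 + 96*y - 216)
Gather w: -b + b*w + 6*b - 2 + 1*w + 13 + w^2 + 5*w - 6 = 5*b + w^2 + w*(b + 6) + 5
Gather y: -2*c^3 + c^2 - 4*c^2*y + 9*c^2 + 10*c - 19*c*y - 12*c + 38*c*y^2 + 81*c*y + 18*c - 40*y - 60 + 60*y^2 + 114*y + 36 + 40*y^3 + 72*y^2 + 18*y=-2*c^3 + 10*c^2 + 16*c + 40*y^3 + y^2*(38*c + 132) + y*(-4*c^2 + 62*c + 92) - 24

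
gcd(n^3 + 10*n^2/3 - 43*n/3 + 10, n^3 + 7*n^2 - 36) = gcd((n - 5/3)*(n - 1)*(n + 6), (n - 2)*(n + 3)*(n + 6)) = n + 6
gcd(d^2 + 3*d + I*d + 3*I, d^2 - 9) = d + 3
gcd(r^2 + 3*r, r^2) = r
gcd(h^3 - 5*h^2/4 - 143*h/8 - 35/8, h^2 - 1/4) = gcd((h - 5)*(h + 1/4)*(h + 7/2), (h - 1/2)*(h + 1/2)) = 1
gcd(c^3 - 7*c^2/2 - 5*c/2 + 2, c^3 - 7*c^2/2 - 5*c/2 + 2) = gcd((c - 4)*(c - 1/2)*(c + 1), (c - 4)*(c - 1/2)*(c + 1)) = c^3 - 7*c^2/2 - 5*c/2 + 2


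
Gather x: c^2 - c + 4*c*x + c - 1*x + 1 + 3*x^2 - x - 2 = c^2 + 3*x^2 + x*(4*c - 2) - 1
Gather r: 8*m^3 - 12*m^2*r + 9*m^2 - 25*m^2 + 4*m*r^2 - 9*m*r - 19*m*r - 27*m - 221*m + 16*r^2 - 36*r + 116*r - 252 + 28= 8*m^3 - 16*m^2 - 248*m + r^2*(4*m + 16) + r*(-12*m^2 - 28*m + 80) - 224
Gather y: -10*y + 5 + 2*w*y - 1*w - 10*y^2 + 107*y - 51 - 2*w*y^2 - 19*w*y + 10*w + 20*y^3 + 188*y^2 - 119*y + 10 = 9*w + 20*y^3 + y^2*(178 - 2*w) + y*(-17*w - 22) - 36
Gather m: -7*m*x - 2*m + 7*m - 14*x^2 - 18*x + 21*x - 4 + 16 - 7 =m*(5 - 7*x) - 14*x^2 + 3*x + 5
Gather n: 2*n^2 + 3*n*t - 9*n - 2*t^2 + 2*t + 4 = 2*n^2 + n*(3*t - 9) - 2*t^2 + 2*t + 4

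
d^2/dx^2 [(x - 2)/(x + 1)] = -6/(x + 1)^3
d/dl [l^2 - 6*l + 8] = 2*l - 6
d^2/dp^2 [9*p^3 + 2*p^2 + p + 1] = 54*p + 4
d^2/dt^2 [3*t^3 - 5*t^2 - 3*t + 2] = 18*t - 10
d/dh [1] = 0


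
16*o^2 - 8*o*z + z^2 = (-4*o + z)^2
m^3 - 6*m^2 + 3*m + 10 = (m - 5)*(m - 2)*(m + 1)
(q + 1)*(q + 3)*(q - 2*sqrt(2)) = q^3 - 2*sqrt(2)*q^2 + 4*q^2 - 8*sqrt(2)*q + 3*q - 6*sqrt(2)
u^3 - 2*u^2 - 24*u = u*(u - 6)*(u + 4)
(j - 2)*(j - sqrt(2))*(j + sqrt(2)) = j^3 - 2*j^2 - 2*j + 4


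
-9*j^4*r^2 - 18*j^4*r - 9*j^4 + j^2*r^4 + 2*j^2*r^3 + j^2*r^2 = (-3*j + r)*(3*j + r)*(j*r + j)^2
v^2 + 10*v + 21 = (v + 3)*(v + 7)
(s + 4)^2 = s^2 + 8*s + 16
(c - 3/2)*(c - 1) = c^2 - 5*c/2 + 3/2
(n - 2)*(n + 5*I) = n^2 - 2*n + 5*I*n - 10*I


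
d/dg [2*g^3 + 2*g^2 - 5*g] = 6*g^2 + 4*g - 5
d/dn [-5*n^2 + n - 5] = 1 - 10*n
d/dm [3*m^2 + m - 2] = 6*m + 1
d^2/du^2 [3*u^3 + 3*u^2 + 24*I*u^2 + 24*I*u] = 18*u + 6 + 48*I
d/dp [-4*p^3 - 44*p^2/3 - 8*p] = -12*p^2 - 88*p/3 - 8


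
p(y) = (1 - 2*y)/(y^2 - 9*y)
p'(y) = (1 - 2*y)*(9 - 2*y)/(y^2 - 9*y)^2 - 2/(y^2 - 9*y)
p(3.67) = 0.32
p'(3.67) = 0.07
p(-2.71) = 0.20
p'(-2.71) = 0.03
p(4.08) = 0.36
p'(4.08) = 0.08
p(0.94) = 0.12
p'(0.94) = 0.15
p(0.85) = 0.10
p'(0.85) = 0.18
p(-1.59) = 0.25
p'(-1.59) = 0.06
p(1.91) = 0.21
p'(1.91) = 0.07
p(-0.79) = 0.33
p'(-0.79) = 0.20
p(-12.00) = 0.10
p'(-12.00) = 0.01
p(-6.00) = 0.14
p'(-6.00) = 0.01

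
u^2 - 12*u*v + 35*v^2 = (u - 7*v)*(u - 5*v)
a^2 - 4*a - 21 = (a - 7)*(a + 3)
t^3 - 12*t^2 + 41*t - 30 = (t - 6)*(t - 5)*(t - 1)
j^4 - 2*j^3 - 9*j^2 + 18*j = j*(j - 3)*(j - 2)*(j + 3)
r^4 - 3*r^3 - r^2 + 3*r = r*(r - 3)*(r - 1)*(r + 1)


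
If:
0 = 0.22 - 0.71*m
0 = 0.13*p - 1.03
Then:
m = 0.31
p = 7.92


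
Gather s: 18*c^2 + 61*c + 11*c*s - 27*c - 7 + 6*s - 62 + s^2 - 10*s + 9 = 18*c^2 + 34*c + s^2 + s*(11*c - 4) - 60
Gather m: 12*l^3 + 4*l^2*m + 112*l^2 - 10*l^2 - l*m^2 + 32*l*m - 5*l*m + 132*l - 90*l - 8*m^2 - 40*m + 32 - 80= 12*l^3 + 102*l^2 + 42*l + m^2*(-l - 8) + m*(4*l^2 + 27*l - 40) - 48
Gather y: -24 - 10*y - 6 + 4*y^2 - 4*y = 4*y^2 - 14*y - 30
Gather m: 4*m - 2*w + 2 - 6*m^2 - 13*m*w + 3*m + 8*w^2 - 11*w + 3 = -6*m^2 + m*(7 - 13*w) + 8*w^2 - 13*w + 5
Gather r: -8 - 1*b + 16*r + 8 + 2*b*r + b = r*(2*b + 16)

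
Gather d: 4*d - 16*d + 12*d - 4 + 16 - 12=0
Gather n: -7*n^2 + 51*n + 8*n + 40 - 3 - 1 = -7*n^2 + 59*n + 36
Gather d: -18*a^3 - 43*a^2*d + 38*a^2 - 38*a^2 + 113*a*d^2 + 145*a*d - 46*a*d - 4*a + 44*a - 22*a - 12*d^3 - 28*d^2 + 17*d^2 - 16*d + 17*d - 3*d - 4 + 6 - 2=-18*a^3 + 18*a - 12*d^3 + d^2*(113*a - 11) + d*(-43*a^2 + 99*a - 2)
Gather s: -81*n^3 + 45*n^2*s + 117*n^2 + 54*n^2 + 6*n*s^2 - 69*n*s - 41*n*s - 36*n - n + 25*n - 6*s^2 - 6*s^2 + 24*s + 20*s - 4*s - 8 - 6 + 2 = -81*n^3 + 171*n^2 - 12*n + s^2*(6*n - 12) + s*(45*n^2 - 110*n + 40) - 12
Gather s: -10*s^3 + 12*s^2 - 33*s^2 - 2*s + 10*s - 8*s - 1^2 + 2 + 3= -10*s^3 - 21*s^2 + 4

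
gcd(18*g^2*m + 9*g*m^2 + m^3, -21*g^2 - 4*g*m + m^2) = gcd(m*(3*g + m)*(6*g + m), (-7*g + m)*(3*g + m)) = 3*g + m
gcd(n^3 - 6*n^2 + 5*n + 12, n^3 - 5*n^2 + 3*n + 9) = n^2 - 2*n - 3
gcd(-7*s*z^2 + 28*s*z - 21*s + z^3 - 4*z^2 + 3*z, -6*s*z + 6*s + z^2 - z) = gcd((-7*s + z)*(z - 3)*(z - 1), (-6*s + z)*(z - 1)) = z - 1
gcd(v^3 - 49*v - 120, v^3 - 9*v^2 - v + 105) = v + 3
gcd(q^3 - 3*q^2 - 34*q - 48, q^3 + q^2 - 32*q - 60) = q + 2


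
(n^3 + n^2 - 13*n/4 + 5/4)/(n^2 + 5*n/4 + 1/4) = (4*n^3 + 4*n^2 - 13*n + 5)/(4*n^2 + 5*n + 1)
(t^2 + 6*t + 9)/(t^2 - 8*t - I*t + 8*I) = (t^2 + 6*t + 9)/(t^2 - 8*t - I*t + 8*I)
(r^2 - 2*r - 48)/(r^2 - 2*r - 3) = (-r^2 + 2*r + 48)/(-r^2 + 2*r + 3)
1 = 1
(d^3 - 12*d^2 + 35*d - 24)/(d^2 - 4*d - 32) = (d^2 - 4*d + 3)/(d + 4)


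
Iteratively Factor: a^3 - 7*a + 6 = (a + 3)*(a^2 - 3*a + 2) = (a - 2)*(a + 3)*(a - 1)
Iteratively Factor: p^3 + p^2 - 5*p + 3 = (p + 3)*(p^2 - 2*p + 1) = (p - 1)*(p + 3)*(p - 1)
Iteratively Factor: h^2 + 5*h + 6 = (h + 2)*(h + 3)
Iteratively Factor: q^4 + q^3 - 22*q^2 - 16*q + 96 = (q + 3)*(q^3 - 2*q^2 - 16*q + 32) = (q - 4)*(q + 3)*(q^2 + 2*q - 8) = (q - 4)*(q - 2)*(q + 3)*(q + 4)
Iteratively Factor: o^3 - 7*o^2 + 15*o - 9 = (o - 1)*(o^2 - 6*o + 9) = (o - 3)*(o - 1)*(o - 3)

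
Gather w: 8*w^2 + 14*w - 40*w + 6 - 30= 8*w^2 - 26*w - 24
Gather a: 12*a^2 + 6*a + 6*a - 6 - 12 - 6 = 12*a^2 + 12*a - 24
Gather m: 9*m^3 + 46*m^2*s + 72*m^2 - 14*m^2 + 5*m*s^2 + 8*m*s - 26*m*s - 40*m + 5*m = 9*m^3 + m^2*(46*s + 58) + m*(5*s^2 - 18*s - 35)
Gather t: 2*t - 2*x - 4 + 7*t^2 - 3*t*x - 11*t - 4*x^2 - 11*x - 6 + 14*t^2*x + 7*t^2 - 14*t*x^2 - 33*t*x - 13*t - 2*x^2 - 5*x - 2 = t^2*(14*x + 14) + t*(-14*x^2 - 36*x - 22) - 6*x^2 - 18*x - 12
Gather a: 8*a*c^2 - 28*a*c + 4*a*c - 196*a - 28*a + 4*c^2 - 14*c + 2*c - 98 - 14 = a*(8*c^2 - 24*c - 224) + 4*c^2 - 12*c - 112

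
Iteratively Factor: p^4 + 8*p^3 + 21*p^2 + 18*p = (p + 3)*(p^3 + 5*p^2 + 6*p) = p*(p + 3)*(p^2 + 5*p + 6) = p*(p + 3)^2*(p + 2)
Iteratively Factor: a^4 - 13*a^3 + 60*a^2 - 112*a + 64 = (a - 4)*(a^3 - 9*a^2 + 24*a - 16) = (a - 4)^2*(a^2 - 5*a + 4) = (a - 4)^3*(a - 1)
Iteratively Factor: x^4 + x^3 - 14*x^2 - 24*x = (x - 4)*(x^3 + 5*x^2 + 6*x) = x*(x - 4)*(x^2 + 5*x + 6) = x*(x - 4)*(x + 2)*(x + 3)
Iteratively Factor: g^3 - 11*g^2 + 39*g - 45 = (g - 5)*(g^2 - 6*g + 9) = (g - 5)*(g - 3)*(g - 3)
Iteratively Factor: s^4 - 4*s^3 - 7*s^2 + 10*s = (s - 1)*(s^3 - 3*s^2 - 10*s) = (s - 1)*(s + 2)*(s^2 - 5*s) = s*(s - 1)*(s + 2)*(s - 5)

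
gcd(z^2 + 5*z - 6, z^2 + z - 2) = z - 1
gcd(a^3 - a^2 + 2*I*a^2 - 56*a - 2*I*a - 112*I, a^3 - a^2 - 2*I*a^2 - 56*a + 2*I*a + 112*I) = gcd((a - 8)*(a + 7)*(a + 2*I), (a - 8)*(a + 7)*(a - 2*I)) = a^2 - a - 56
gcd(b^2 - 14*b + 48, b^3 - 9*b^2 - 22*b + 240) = b^2 - 14*b + 48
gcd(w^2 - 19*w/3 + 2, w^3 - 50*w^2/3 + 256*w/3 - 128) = w - 6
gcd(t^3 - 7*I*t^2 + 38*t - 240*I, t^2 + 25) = t - 5*I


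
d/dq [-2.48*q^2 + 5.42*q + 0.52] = 5.42 - 4.96*q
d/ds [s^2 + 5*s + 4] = 2*s + 5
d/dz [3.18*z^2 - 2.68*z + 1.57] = 6.36*z - 2.68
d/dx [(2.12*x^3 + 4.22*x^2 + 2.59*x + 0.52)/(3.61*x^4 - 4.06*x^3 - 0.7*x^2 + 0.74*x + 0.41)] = (-7.6532*x^6 - 30.4684*x^5 - 12.4005*x^4 + 16.6596*x^3 + 13.877*x^2 + 4.1884*x + 0.6771)/(13.0321*x^8 - 29.3132*x^7 + 11.4296*x^6 + 11.0268*x^5 - 2.5586*x^4 - 4.3652*x^3 - 0.0264*x^2 + 0.6068*x + 0.1681)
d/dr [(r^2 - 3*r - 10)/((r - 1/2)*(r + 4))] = 2*(13*r^2 + 32*r + 82)/(4*r^4 + 28*r^3 + 33*r^2 - 56*r + 16)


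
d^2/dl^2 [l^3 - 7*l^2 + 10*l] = 6*l - 14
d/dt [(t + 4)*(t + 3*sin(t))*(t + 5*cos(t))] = -(t + 4)*(t + 3*sin(t))*(5*sin(t) - 1) + (t + 4)*(t + 5*cos(t))*(3*cos(t) + 1) + (t + 3*sin(t))*(t + 5*cos(t))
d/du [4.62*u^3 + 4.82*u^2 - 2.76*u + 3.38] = 13.86*u^2 + 9.64*u - 2.76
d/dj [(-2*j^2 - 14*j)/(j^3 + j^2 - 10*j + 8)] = 2*(j^4 + 14*j^3 + 17*j^2 - 16*j - 56)/(j^6 + 2*j^5 - 19*j^4 - 4*j^3 + 116*j^2 - 160*j + 64)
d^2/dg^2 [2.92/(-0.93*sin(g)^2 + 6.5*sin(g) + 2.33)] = (-10.102032*sin(g)^4 + 52.9542*sin(g)^3 - 133.526344*sin(g)^2 - 61.685*sin(g) + 259.394696)/(-0.93*sin(g)^2 + 6.5*sin(g) + 2.33)^3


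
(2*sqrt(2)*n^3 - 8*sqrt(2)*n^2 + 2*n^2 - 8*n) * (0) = 0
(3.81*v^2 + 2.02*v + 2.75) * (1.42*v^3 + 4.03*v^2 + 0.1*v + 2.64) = 5.4102*v^5 + 18.2227*v^4 + 12.4266*v^3 + 21.3429*v^2 + 5.6078*v + 7.26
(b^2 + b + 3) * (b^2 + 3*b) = b^4 + 4*b^3 + 6*b^2 + 9*b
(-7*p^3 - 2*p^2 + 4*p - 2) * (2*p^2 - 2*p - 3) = -14*p^5 + 10*p^4 + 33*p^3 - 6*p^2 - 8*p + 6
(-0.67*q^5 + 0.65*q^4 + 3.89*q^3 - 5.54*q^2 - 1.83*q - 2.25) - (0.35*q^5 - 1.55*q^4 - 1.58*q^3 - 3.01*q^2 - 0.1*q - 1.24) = -1.02*q^5 + 2.2*q^4 + 5.47*q^3 - 2.53*q^2 - 1.73*q - 1.01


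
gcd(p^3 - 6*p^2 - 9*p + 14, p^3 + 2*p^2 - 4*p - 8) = p + 2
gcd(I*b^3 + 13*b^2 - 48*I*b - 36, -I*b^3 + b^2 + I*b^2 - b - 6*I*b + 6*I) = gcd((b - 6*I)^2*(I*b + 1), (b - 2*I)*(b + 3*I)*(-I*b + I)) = 1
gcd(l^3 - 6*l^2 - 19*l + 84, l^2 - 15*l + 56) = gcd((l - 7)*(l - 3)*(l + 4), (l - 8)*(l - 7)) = l - 7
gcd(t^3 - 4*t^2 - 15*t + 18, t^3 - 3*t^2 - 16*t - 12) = t - 6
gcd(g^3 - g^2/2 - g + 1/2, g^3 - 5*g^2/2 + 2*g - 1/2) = g^2 - 3*g/2 + 1/2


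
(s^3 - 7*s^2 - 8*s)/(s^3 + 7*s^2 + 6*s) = (s - 8)/(s + 6)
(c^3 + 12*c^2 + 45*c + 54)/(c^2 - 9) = (c^2 + 9*c + 18)/(c - 3)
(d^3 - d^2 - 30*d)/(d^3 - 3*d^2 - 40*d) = (d - 6)/(d - 8)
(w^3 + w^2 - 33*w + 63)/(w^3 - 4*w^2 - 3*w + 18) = (w + 7)/(w + 2)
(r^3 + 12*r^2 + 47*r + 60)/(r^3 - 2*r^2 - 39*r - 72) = (r^2 + 9*r + 20)/(r^2 - 5*r - 24)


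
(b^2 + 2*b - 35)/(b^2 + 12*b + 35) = (b - 5)/(b + 5)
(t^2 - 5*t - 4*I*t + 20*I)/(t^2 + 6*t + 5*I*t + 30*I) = (t^2 - t*(5 + 4*I) + 20*I)/(t^2 + t*(6 + 5*I) + 30*I)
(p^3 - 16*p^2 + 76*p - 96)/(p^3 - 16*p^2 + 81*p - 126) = (p^2 - 10*p + 16)/(p^2 - 10*p + 21)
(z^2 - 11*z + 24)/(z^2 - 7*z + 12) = (z - 8)/(z - 4)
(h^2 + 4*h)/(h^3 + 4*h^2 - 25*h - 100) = h/(h^2 - 25)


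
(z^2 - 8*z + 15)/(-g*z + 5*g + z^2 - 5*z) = (z - 3)/(-g + z)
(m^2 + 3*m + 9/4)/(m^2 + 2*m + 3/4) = (2*m + 3)/(2*m + 1)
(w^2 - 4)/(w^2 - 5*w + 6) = (w + 2)/(w - 3)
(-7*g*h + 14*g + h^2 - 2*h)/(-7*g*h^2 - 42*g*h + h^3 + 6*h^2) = (h - 2)/(h*(h + 6))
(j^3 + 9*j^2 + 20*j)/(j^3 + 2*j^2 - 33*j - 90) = j*(j + 4)/(j^2 - 3*j - 18)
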